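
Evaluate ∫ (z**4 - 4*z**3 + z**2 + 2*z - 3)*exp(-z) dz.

Use integration by parts with u = z**4 - 4*z**3 + z**2 + 2*z - 3, dv = exp(-z) dz, so v = -exp(-z).
Apply parts 4 times (tabular method): alternate signs, differentiate u down to 0, integrate dv up.

(-z**4 - z**2 - 4*z - 1)*exp(-z) + C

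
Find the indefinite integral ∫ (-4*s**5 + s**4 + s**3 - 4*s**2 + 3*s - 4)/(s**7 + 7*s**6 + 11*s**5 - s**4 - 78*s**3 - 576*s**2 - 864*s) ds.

Factor the denominator: s*(s - 3)*(s + 2)*(s + 4)**2*(s**2 + 9).
Partial-fraction decomposition: -(124487*s - 75723)/(438750*(s**2 + 9)) + 33127/(245000*(s + 4)) - 526/(175*(s + 4)**2) + 11/(52*(s + 2)) - 179/(2646*(s - 3)) + 1/(216*s).
Integrate each term; A/(s−a) gives A·log|s−a|; the (Bs+D)/(s²+p²) term gives a log and an atan.

log(s)/216 - 179*log(s - 3)/2646 + 11*log(s + 2)/52 + 33127*log(s + 4)/245000 - 124487*log(s**2 + 9)/877500 + 25241*atan(s/3)/438750 + 526/(175*s + 700) + C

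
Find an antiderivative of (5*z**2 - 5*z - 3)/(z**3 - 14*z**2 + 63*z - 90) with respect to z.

49*log(z - 6) - 97*log(z - 5)/2 + 9*log(z - 3)/2 + C

Factor the denominator: (z - 6)*(z - 5)*(z - 3).
Partial-fraction decomposition: 9/(2*(z - 3)) - 97/(2*(z - 5)) + 49/(z - 6).
Integrate each term: A/(z−a) contributes A·log|z−a|.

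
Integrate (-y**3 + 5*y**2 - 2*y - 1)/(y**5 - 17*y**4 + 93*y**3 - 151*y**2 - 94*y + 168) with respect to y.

Factor the denominator: (y - 7)*(y - 6)*(y - 4)*(y - 1)*(y + 1).
Partial-fraction decomposition: 1/(80*(y + 1)) - 1/(180*(y - 1)) + 7/(90*(y - 4)) + 7/(10*(y - 6)) - 113/(144*(y - 7)).
Integrate each term: A/(y−a) contributes A·log|y−a|.

-113*log(y - 7)/144 + 7*log(y - 6)/10 + 7*log(y - 4)/90 - log(y - 1)/180 + log(y + 1)/80 + C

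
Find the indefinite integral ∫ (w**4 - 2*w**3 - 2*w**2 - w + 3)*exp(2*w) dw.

(2*w**4 - 8*w**3 + 8*w**2 - 10*w + 11)*exp(2*w)/4 + C

Use integration by parts with u = w**4 - 2*w**3 - 2*w**2 - w + 3, dv = exp(2*w) dw, so v = exp(2*w)/2.
Apply parts 4 times (tabular method): alternate signs, differentiate u down to 0, integrate dv up.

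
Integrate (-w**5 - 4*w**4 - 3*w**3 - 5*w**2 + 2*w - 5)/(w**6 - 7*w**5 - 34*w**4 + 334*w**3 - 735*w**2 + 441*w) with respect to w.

-5*log(w)/441 - 6919*log(w - 7)/2352 + 7097*log(w - 3)/3600 + log(w - 1)/12 - 249*log(w + 7)/2450 - 173/(60*w - 180) + C

Factor the denominator: w*(w - 7)*(w - 3)**2*(w - 1)*(w + 7).
Partial-fraction decomposition: -249/(2450*(w + 7)) + 1/(12*(w - 1)) + 7097/(3600*(w - 3)) + 173/(60*(w - 3)**2) - 6919/(2352*(w - 7)) - 5/(441*w).
Integrate each term; A/(w−a) gives A·log|w−a|; A/(w−a)² gives −A/(w−a).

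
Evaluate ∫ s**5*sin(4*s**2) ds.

-s**4*cos(4*s**2)/8 + s**2*sin(4*s**2)/16 + cos(4*s**2)/64 + C

Let u = s², du = 2s ds; rewrite as (1/2)∫ u^2·sin(4u) du.
Now integrate by parts 2 times.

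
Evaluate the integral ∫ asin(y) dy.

Use integration by parts with u = arcsin(y), dv = dy.
Then du = 1/sqrt(-y**2 + 1) dy.

y*asin(y) + sqrt(-y**2 + 1) + C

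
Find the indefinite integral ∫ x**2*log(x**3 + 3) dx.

Let u = x**3 + 3, so du = (3*x**2) dx.
The integral becomes (1/3)·∫ log(u) du; integrate by parts with u′=log(u), dv′=du.

x**3*log(x**3 + 3)/3 - x**3/3 + log(x**3 + 3) + C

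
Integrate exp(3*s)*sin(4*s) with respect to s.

3*exp(3*s)*sin(4*s)/25 - 4*exp(3*s)*cos(4*s)/25 + C

Let I denote the integral. Integrate by parts with u = sin(4*s), dv = exp(3*s) ds, so v = exp(3*s)/3: I = exp(3*s)*sin(4*s)/3 − (4/3)·∫ exp(3*s)*cos(4*s) ds.
Apply parts again with u = cos(4*s), dv = exp(3*s) ds: ∫ exp(3*s)*cos(4*s) ds = exp(3*s)*cos(4*s)/3 + (4/3)·I. Substituting back brings back I: I = exp(3*s)*sin(4*s)/3 - 4*exp(3*s)*cos(4*s)/9 − (16/9)·I.
Solving for I: (1 + 16/9)·I equals the remaining terms, so I = (9/25)·(exp(3*s)*sin(4*s)/3 - 4*exp(3*s)*cos(4*s)/9).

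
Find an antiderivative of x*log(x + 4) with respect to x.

x**2*log(x + 4)/2 - x**2/4 + 2*x - 8*log(x + 4) + C

Use integration by parts with u = log(x + 4), dv = x dx.
Then du = 1/(x + 4) dx and v = x**2/2.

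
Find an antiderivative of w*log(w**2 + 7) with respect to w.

w**2*log(w**2 + 7)/2 - w**2/2 + 7*log(w**2 + 7)/2 + C

Let u = w**2 + 7, so du = (2*w) dw.
The integral becomes (1/2)·∫ log(u) du; integrate by parts with u′=log(u), dv′=du.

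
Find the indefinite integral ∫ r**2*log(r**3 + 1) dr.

r**3*log(r**3 + 1)/3 - r**3/3 + log(r**3 + 1)/3 + C

Let u = r**3 + 1, so du = (3*r**2) dr.
The integral becomes (1/3)·∫ log(u) du; integrate by parts with u′=log(u), dv′=du.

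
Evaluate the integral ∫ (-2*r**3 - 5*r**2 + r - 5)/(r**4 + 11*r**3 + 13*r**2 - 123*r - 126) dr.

-101*log(r - 3)/360 + 3*log(r + 1)/40 + 241*log(r + 6)/45 - 143*log(r + 7)/20 + C

Factor the denominator: (r - 3)*(r + 1)*(r + 6)*(r + 7).
Partial-fraction decomposition: -143/(20*(r + 7)) + 241/(45*(r + 6)) + 3/(40*(r + 1)) - 101/(360*(r - 3)).
Integrate each term: A/(r−a) contributes A·log|r−a|.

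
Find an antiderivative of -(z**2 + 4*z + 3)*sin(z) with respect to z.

Use integration by parts with u = z**2 + 4*z + 3, dv = -sin(z) dz, so v = cos(z).
Apply parts 2 times (tabular method): alternate signs, differentiate u down to 0, integrate dv up.

z**2*cos(z) - 2*z*sin(z) + 4*z*cos(z) - 4*sin(z) + cos(z) + C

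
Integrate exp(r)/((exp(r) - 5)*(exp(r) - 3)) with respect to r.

Let u = e^r, du = e^r dr.
The integral becomes ∫ du/((u-3)(u-5)); decompose into partial fractions.

log(exp(r) - 5)/2 - log(exp(r) - 3)/2 + C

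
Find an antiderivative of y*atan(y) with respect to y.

Use integration by parts with u = arctan(y), dv = y dy.
Then du = 1/(y**2 + 1) dy.

y**2*atan(y)/2 - y/2 + atan(y)/2 + C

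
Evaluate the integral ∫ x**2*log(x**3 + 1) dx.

Let u = x**3 + 1, so du = (3*x**2) dx.
The integral becomes (1/3)·∫ log(u) du; integrate by parts with u′=log(u), dv′=du.

x**3*log(x**3 + 1)/3 - x**3/3 + log(x**3 + 1)/3 + C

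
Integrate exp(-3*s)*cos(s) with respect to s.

exp(-3*s)*sin(s)/10 - 3*exp(-3*s)*cos(s)/10 + C

Let I denote the integral. Integrate by parts with u = cos(s), dv = exp(-3*s) ds, so v = -exp(-3*s)/3: I = -exp(-3*s)*cos(s)/3 − (1/3)·∫ exp(-3*s)*sin(s) ds.
Apply parts again with u = sin(s), dv = exp(-3*s) ds: ∫ exp(-3*s)*sin(s) ds = -exp(-3*s)*sin(s)/3 + (1/3)·I. Substituting back brings back I: I = exp(-3*s)*sin(s)/9 - exp(-3*s)*cos(s)/3 − (1/9)·I.
Solving for I: (1 + 1/9)·I equals the remaining terms, so I = (9/10)·(exp(-3*s)*sin(s)/9 - exp(-3*s)*cos(s)/3).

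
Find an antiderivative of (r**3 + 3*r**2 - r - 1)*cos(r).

r**3*sin(r) + 3*r**2*sin(r) + 3*r**2*cos(r) - 7*r*sin(r) + 6*r*cos(r) - 7*sin(r) - 7*cos(r) + C

Use integration by parts with u = r**3 + 3*r**2 - r - 1, dv = cos(r) dr, so v = sin(r).
Apply parts 3 times (tabular method): alternate signs, differentiate u down to 0, integrate dv up.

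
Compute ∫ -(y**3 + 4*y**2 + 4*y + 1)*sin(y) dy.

y**3*cos(y) - 3*y**2*sin(y) + 4*y**2*cos(y) - 8*y*sin(y) - 2*y*cos(y) + 2*sin(y) - 7*cos(y) + C

Use integration by parts with u = y**3 + 4*y**2 + 4*y + 1, dv = -sin(y) dy, so v = cos(y).
Apply parts 3 times (tabular method): alternate signs, differentiate u down to 0, integrate dv up.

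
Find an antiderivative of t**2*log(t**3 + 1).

t**3*log(t**3 + 1)/3 - t**3/3 + log(t**3 + 1)/3 + C

Let u = t**3 + 1, so du = (3*t**2) dt.
The integral becomes (1/3)·∫ log(u) du; integrate by parts with u′=log(u), dv′=du.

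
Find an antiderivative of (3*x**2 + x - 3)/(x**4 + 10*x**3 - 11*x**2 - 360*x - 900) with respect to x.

37*log(x - 6)/484 + 989*log(x + 5)/121 - 33*log(x + 6)/4 + 67/(11*x + 55) + C

Factor the denominator: (x - 6)*(x + 5)**2*(x + 6).
Partial-fraction decomposition: -33/(4*(x + 6)) + 989/(121*(x + 5)) - 67/(11*(x + 5)**2) + 37/(484*(x - 6)).
Integrate each term; A/(x−a) gives A·log|x−a|; A/(x−a)² gives −A/(x−a).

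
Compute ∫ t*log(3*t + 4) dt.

Use integration by parts with u = log(3*t + 4), dv = t dt.
Then du = 3/(3*t + 4) dt and v = t**2/2.

t**2*log(3*t + 4)/2 - t**2/4 + 2*t/3 - 8*log(3*t + 4)/9 + C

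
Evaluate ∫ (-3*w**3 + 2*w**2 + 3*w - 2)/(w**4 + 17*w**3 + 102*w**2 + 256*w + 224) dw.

Factor the denominator: (w + 2)*(w + 4)**2*(w + 7).
Partial-fraction decomposition: -368/(15*(w + 7)) + 61/(3*(w + 4)) - 35/(w + 4)**2 + 6/(5*(w + 2)).
Integrate each term; A/(w−a) gives A·log|w−a|; A/(w−a)² gives −A/(w−a).

6*log(w + 2)/5 + 61*log(w + 4)/3 - 368*log(w + 7)/15 + 35/(w + 4) + C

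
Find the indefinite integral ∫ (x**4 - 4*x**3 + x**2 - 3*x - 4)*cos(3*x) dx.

Use integration by parts with u = x**4 - 4*x**3 + x**2 - 3*x - 4, dv = cos(3*x) dx, so v = sin(3*x)/3.
Apply parts 4 times (tabular method): alternate signs, differentiate u down to 0, integrate dv up.

x**4*sin(3*x)/3 - 4*x**3*sin(3*x)/3 + 4*x**3*cos(3*x)/9 - x**2*sin(3*x)/9 - 4*x**2*cos(3*x)/3 - x*sin(3*x)/9 - 2*x*cos(3*x)/27 - 106*sin(3*x)/81 - cos(3*x)/27 + C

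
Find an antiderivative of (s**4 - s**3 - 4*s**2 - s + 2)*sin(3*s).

Use integration by parts with u = s**4 - s**3 - 4*s**2 - s + 2, dv = sin(3*s) ds, so v = -cos(3*s)/3.
Apply parts 4 times (tabular method): alternate signs, differentiate u down to 0, integrate dv up.

-s**4*cos(3*s)/3 + 4*s**3*sin(3*s)/9 + s**3*cos(3*s)/3 - s**2*sin(3*s)/3 + 16*s**2*cos(3*s)/9 - 32*s*sin(3*s)/27 + s*cos(3*s)/9 - sin(3*s)/27 - 86*cos(3*s)/81 + C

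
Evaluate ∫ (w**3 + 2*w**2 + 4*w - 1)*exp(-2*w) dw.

Use integration by parts with u = w**3 + 2*w**2 + 4*w - 1, dv = exp(-2*w) dw, so v = -exp(-2*w)/2.
Apply parts 3 times (tabular method): alternate signs, differentiate u down to 0, integrate dv up.

(-4*w**3 - 14*w**2 - 30*w - 11)*exp(-2*w)/8 + C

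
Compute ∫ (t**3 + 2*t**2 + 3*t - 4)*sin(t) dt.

Use integration by parts with u = t**3 + 2*t**2 + 3*t - 4, dv = sin(t) dt, so v = -cos(t).
Apply parts 3 times (tabular method): alternate signs, differentiate u down to 0, integrate dv up.

-t**3*cos(t) + 3*t**2*sin(t) - 2*t**2*cos(t) + 4*t*sin(t) + 3*t*cos(t) - 3*sin(t) + 8*cos(t) + C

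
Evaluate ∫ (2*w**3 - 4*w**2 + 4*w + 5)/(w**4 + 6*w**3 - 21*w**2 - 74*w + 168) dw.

log(w - 3)/2 - 13*log(w - 2)/54 - 29*log(w + 4)/18 + 181*log(w + 7)/54 + C

Factor the denominator: (w - 3)*(w - 2)*(w + 4)*(w + 7).
Partial-fraction decomposition: 181/(54*(w + 7)) - 29/(18*(w + 4)) - 13/(54*(w - 2)) + 1/(2*(w - 3)).
Integrate each term: A/(w−a) contributes A·log|w−a|.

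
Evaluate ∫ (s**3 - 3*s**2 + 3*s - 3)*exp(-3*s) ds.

Use integration by parts with u = s**3 - 3*s**2 + 3*s - 3, dv = exp(-3*s) ds, so v = -exp(-3*s)/3.
Apply parts 3 times (tabular method): alternate signs, differentiate u down to 0, integrate dv up.

(-9*s**3 + 18*s**2 - 15*s + 22)*exp(-3*s)/27 + C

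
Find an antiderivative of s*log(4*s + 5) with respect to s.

Use integration by parts with u = log(4*s + 5), dv = s ds.
Then du = 4/(4*s + 5) ds and v = s**2/2.

s**2*log(4*s + 5)/2 - s**2/4 + 5*s/8 - 25*log(4*s + 5)/32 + C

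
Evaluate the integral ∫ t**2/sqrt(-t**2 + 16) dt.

-t*sqrt(-t**2 + 16)/2 + 8*asin(t/4) + C

Substitute t = 4·sin(θ), so dt = 4·cos(θ) dθ and the radical becomes sqrt(-t**2 + 16) = 4·cos(θ) by the Pythagorean identity.
Integrate the resulting trig expression in θ, then back-substitute θ = asin(t/4), sin(θ) = t/4, cos(θ) = sqrt(-t**2 + 16)/4 (absorbing any constant into C).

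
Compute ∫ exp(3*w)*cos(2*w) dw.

2*exp(3*w)*sin(2*w)/13 + 3*exp(3*w)*cos(2*w)/13 + C

Let I denote the integral. Integrate by parts with u = cos(2*w), dv = exp(3*w) dw, so v = exp(3*w)/3: I = exp(3*w)*cos(2*w)/3 + (2/3)·∫ exp(3*w)*sin(2*w) dw.
Apply parts again with u = sin(2*w), dv = exp(3*w) dw: ∫ exp(3*w)*sin(2*w) dw = exp(3*w)*sin(2*w)/3 − (2/3)·I. Substituting back brings back I: I = 2*exp(3*w)*sin(2*w)/9 + exp(3*w)*cos(2*w)/3 − (4/9)·I.
Solving for I: (1 + 4/9)·I equals the remaining terms, so I = (9/13)·(2*exp(3*w)*sin(2*w)/9 + exp(3*w)*cos(2*w)/3).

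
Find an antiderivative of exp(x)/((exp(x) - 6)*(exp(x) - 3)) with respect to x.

log(exp(x) - 6)/3 - log(exp(x) - 3)/3 + C

Let u = e^x, du = e^x dx.
The integral becomes ∫ du/((u-3)(u-6)); decompose into partial fractions.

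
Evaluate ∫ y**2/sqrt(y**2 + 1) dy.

y*sqrt(y**2 + 1)/2 - log(y + sqrt(y**2 + 1))/2 + C

Substitute y = tan(θ), so dy = sec(θ)^2 dθ and the radical becomes sqrt(y**2 + 1) = sec(θ) by the Pythagorean identity.
Integrate the resulting trig expression in θ, then back-substitute tan(θ) = y, sec(θ) = sqrt(y**2 + 1) (absorbing any constant into C).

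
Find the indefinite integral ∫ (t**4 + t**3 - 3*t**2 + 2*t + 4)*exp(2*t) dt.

(4*t**4 - 4*t**3 - 6*t**2 + 14*t + 9)*exp(2*t)/8 + C

Use integration by parts with u = t**4 + t**3 - 3*t**2 + 2*t + 4, dv = exp(2*t) dt, so v = exp(2*t)/2.
Apply parts 4 times (tabular method): alternate signs, differentiate u down to 0, integrate dv up.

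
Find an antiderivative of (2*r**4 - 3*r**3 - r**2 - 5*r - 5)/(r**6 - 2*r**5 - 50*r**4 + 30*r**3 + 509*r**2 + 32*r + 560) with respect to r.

307*log(r - 7)/1650 - 31*log(r - 4)/408 + 703*log(r + 4)/1496 - 15*log(r + 5)/26 - log(r**2 + 1)/650 - 19*atan(r)/5525 + C

Factor the denominator: (r - 7)*(r - 4)*(r + 4)*(r + 5)*(r**2 + 1).
Partial-fraction decomposition: -(17*r + 19)/(5525*(r**2 + 1)) - 15/(26*(r + 5)) + 703/(1496*(r + 4)) - 31/(408*(r - 4)) + 307/(1650*(r - 7)).
Integrate each term; A/(r−a) gives A·log|r−a|; the (Br+D)/(r²+p²) term gives a log and an atan.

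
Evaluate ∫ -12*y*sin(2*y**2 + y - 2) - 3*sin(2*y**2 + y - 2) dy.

3*cos(2*y**2 + y - 2) + C

Let u = 2*y**2 + y - 2, so du = (4*y + 1) dy.
Rewriting, the integral becomes -3·∫ sin(u) du = -3·-cos(u).
Substituting back, u = 2*y**2 + y - 2.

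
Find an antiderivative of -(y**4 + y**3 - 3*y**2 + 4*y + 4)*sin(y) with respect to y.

y**4*cos(y) - 4*y**3*sin(y) + y**3*cos(y) - 3*y**2*sin(y) - 15*y**2*cos(y) + 30*y*sin(y) - 2*y*cos(y) + 2*sin(y) + 34*cos(y) + C

Use integration by parts with u = y**4 + y**3 - 3*y**2 + 4*y + 4, dv = -sin(y) dy, so v = cos(y).
Apply parts 4 times (tabular method): alternate signs, differentiate u down to 0, integrate dv up.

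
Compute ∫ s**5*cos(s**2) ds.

s**4*sin(s**2)/2 + s**2*cos(s**2) - sin(s**2) + C

Let u = s², du = 2s ds; rewrite as (1/2)∫ u^2·cos(1u) du.
Now integrate by parts 2 times.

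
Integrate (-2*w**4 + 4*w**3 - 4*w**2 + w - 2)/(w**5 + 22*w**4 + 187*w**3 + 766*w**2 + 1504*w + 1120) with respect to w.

-7*log(w + 2)/5 - 2153*log(w + 4)/9 + 619*log(w + 5)/2 - 6379*log(w + 7)/90 - 419/(3*w + 12) + C

Factor the denominator: (w + 2)*(w + 4)**2*(w + 5)*(w + 7).
Partial-fraction decomposition: -6379/(90*(w + 7)) + 619/(2*(w + 5)) - 2153/(9*(w + 4)) + 419/(3*(w + 4)**2) - 7/(5*(w + 2)).
Integrate each term; A/(w−a) gives A·log|w−a|; A/(w−a)² gives −A/(w−a).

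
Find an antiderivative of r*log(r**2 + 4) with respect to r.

Let u = r**2 + 4, so du = (2*r) dr.
The integral becomes (1/2)·∫ log(u) du; integrate by parts with u′=log(u), dv′=du.

r**2*log(r**2 + 4)/2 - r**2/2 + 2*log(r**2 + 4) + C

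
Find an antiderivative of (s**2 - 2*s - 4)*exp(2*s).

(2*s**2 - 6*s - 5)*exp(2*s)/4 + C

Use integration by parts with u = s**2 - 2*s - 4, dv = exp(2*s) ds, so v = exp(2*s)/2.
Apply parts 2 times (tabular method): alternate signs, differentiate u down to 0, integrate dv up.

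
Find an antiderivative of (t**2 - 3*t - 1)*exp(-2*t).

(-t**2 + 2*t + 2)*exp(-2*t)/2 + C

Use integration by parts with u = t**2 - 3*t - 1, dv = exp(-2*t) dt, so v = -exp(-2*t)/2.
Apply parts 2 times (tabular method): alternate signs, differentiate u down to 0, integrate dv up.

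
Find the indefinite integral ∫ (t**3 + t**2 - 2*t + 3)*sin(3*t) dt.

-t**3*cos(3*t)/3 + t**2*sin(3*t)/3 - t**2*cos(3*t)/3 + 2*t*sin(3*t)/9 + 8*t*cos(3*t)/9 - 8*sin(3*t)/27 - 25*cos(3*t)/27 + C

Use integration by parts with u = t**3 + t**2 - 2*t + 3, dv = sin(3*t) dt, so v = -cos(3*t)/3.
Apply parts 3 times (tabular method): alternate signs, differentiate u down to 0, integrate dv up.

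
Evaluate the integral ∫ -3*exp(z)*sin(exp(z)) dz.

3*cos(exp(z)) + C

Let u = exp(z), so du = (exp(z)) dz.
Rewriting, the integral becomes -3·∫ sin(u) du = -3·-cos(u).
Substituting back, u = exp(z).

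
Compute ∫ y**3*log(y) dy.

y**4*log(y)/4 - y**4/16 + C

Use integration by parts with u = log(y), dv = y**3 dy.
Then du = 1/y dy and v = y**4/4.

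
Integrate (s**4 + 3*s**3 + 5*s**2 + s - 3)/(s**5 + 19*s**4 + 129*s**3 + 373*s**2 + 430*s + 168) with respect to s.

-11*log(s + 1)/300 + 137*log(s + 4)/54 - 819*log(s + 6)/50 + 1607*log(s + 7)/108 + 1/(90*s + 90) + C

Factor the denominator: (s + 1)**2*(s + 4)*(s + 6)*(s + 7).
Partial-fraction decomposition: 1607/(108*(s + 7)) - 819/(50*(s + 6)) + 137/(54*(s + 4)) - 11/(300*(s + 1)) - 1/(90*(s + 1)**2).
Integrate each term; A/(s−a) gives A·log|s−a|; A/(s−a)² gives −A/(s−a).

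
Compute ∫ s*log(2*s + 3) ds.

Use integration by parts with u = log(2*s + 3), dv = s ds.
Then du = 2/(2*s + 3) ds and v = s**2/2.

s**2*log(2*s + 3)/2 - s**2/4 + 3*s/4 - 9*log(2*s + 3)/8 + C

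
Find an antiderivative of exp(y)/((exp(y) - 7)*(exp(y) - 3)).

log(exp(y) - 7)/4 - log(exp(y) - 3)/4 + C

Let u = e^y, du = e^y dy.
The integral becomes ∫ du/((u-3)(u-7)); decompose into partial fractions.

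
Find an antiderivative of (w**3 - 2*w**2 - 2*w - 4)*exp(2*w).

(4*w**3 - 14*w**2 + 6*w - 19)*exp(2*w)/8 + C

Use integration by parts with u = w**3 - 2*w**2 - 2*w - 4, dv = exp(2*w) dw, so v = exp(2*w)/2.
Apply parts 3 times (tabular method): alternate signs, differentiate u down to 0, integrate dv up.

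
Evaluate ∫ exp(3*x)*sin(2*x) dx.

Let I denote the integral. Integrate by parts with u = sin(2*x), dv = exp(3*x) dx, so v = exp(3*x)/3: I = exp(3*x)*sin(2*x)/3 − (2/3)·∫ exp(3*x)*cos(2*x) dx.
Apply parts again with u = cos(2*x), dv = exp(3*x) dx: ∫ exp(3*x)*cos(2*x) dx = exp(3*x)*cos(2*x)/3 + (2/3)·I. Substituting back brings back I: I = exp(3*x)*sin(2*x)/3 - 2*exp(3*x)*cos(2*x)/9 − (4/9)·I.
Solving for I: (1 + 4/9)·I equals the remaining terms, so I = (9/13)·(exp(3*x)*sin(2*x)/3 - 2*exp(3*x)*cos(2*x)/9).

3*exp(3*x)*sin(2*x)/13 - 2*exp(3*x)*cos(2*x)/13 + C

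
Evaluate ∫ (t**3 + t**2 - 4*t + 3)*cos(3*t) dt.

t**3*sin(3*t)/3 + t**2*sin(3*t)/3 + t**2*cos(3*t)/3 - 14*t*sin(3*t)/9 + 2*t*cos(3*t)/9 + 25*sin(3*t)/27 - 14*cos(3*t)/27 + C

Use integration by parts with u = t**3 + t**2 - 4*t + 3, dv = cos(3*t) dt, so v = sin(3*t)/3.
Apply parts 3 times (tabular method): alternate signs, differentiate u down to 0, integrate dv up.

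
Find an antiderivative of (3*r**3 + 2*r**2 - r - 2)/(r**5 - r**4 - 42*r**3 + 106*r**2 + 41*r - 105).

Factor the denominator: (r - 5)*(r - 3)*(r - 1)*(r + 1)*(r + 7).
Partial-fraction decomposition: -463/(2880*(r + 7)) + 1/(144*(r + 1)) + 1/(64*(r - 1)) - 47/(80*(r - 3)) + 209/(288*(r - 5)).
Integrate each term: A/(r−a) contributes A·log|r−a|.

209*log(r - 5)/288 - 47*log(r - 3)/80 + log(r - 1)/64 + log(r + 1)/144 - 463*log(r + 7)/2880 + C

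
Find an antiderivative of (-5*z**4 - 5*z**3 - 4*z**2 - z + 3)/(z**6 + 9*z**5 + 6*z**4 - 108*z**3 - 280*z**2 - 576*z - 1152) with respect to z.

-333*log(z - 4)/2240 + 100*log(z + 3)/91 - 1017*log(z + 4)/320 + 369*log(z + 6)/160 - 163*log(z**2 + 4)/4160 + 17*atan(z/2)/2080 + C

Factor the denominator: (z - 4)*(z + 3)*(z + 4)*(z + 6)*(z**2 + 4).
Partial-fraction decomposition: -(163*z - 34)/(2080*(z**2 + 4)) + 369/(160*(z + 6)) - 1017/(320*(z + 4)) + 100/(91*(z + 3)) - 333/(2240*(z - 4)).
Integrate each term; A/(z−a) gives A·log|z−a|; the (Bz+D)/(z²+p²) term gives a log and an atan.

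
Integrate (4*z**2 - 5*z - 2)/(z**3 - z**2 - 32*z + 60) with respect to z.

73*log(z - 5)/33 - log(z - 2)/6 + 43*log(z + 6)/22 + C

Factor the denominator: (z - 5)*(z - 2)*(z + 6).
Partial-fraction decomposition: 43/(22*(z + 6)) - 1/(6*(z - 2)) + 73/(33*(z - 5)).
Integrate each term: A/(z−a) contributes A·log|z−a|.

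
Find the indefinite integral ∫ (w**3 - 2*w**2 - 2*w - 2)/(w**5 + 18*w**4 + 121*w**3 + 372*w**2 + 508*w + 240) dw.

-log(w + 1)/20 + 7*log(w + 2)/12 - 15*log(w + 4)/2 + 167*log(w + 5)/12 - 139*log(w + 6)/20 + C

Factor the denominator: (w + 1)*(w + 2)*(w + 4)*(w + 5)*(w + 6).
Partial-fraction decomposition: -139/(20*(w + 6)) + 167/(12*(w + 5)) - 15/(2*(w + 4)) + 7/(12*(w + 2)) - 1/(20*(w + 1)).
Integrate each term: A/(w−a) contributes A·log|w−a|.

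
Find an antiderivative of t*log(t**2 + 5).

t**2*log(t**2 + 5)/2 - t**2/2 + 5*log(t**2 + 5)/2 + C

Let u = t**2 + 5, so du = (2*t) dt.
The integral becomes (1/2)·∫ log(u) du; integrate by parts with u′=log(u), dv′=du.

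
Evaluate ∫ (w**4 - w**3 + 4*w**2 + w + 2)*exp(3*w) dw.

(27*w**4 - 63*w**3 + 171*w**2 - 87*w + 83)*exp(3*w)/81 + C

Use integration by parts with u = w**4 - w**3 + 4*w**2 + w + 2, dv = exp(3*w) dw, so v = exp(3*w)/3.
Apply parts 4 times (tabular method): alternate signs, differentiate u down to 0, integrate dv up.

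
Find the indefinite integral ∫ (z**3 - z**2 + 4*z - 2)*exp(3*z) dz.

Use integration by parts with u = z**3 - z**2 + 4*z - 2, dv = exp(3*z) dz, so v = exp(3*z)/3.
Apply parts 3 times (tabular method): alternate signs, differentiate u down to 0, integrate dv up.

(9*z**3 - 18*z**2 + 48*z - 34)*exp(3*z)/27 + C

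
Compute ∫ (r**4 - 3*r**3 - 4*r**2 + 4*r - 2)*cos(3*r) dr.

r**4*sin(3*r)/3 - r**3*sin(3*r) + 4*r**3*cos(3*r)/9 - 16*r**2*sin(3*r)/9 - r**2*cos(3*r) + 2*r*sin(3*r) - 32*r*cos(3*r)/27 - 22*sin(3*r)/81 + 2*cos(3*r)/3 + C

Use integration by parts with u = r**4 - 3*r**3 - 4*r**2 + 4*r - 2, dv = cos(3*r) dr, so v = sin(3*r)/3.
Apply parts 4 times (tabular method): alternate signs, differentiate u down to 0, integrate dv up.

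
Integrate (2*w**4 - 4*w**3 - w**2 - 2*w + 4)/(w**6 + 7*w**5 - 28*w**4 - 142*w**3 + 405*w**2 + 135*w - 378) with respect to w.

Factor the denominator: (w - 3)**2*(w - 1)*(w + 1)*(w + 6)*(w + 7).
Partial-fraction decomposition: -6143/(4800*(w + 7)) + 3436/(2835*(w + 6)) - 11/(960*(w + 1)) - 1/(448*(w - 1)) + 10561/(129600*(w - 3)) + 43/(720*(w - 3)**2).
Integrate each term; A/(w−a) gives A·log|w−a|; A/(w−a)² gives −A/(w−a).

10561*log(w - 3)/129600 - log(w - 1)/448 - 11*log(w + 1)/960 + 3436*log(w + 6)/2835 - 6143*log(w + 7)/4800 - 43/(720*w - 2160) + C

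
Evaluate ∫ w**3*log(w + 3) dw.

w**4*log(w + 3)/4 - w**4/16 + w**3/4 - 9*w**2/8 + 27*w/4 - 81*log(w + 3)/4 + C

Use integration by parts with u = log(w + 3), dv = w**3 dw.
Then du = 1/(w + 3) dw and v = w**4/4.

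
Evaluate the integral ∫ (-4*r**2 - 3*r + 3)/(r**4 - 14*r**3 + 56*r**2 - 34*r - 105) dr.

Factor the denominator: (r - 7)*(r - 5)*(r - 3)*(r + 1).
Partial-fraction decomposition: -1/(96*(r + 1)) - 21/(16*(r - 3)) + 14/(3*(r - 5)) - 107/(32*(r - 7)).
Integrate each term: A/(r−a) contributes A·log|r−a|.

-107*log(r - 7)/32 + 14*log(r - 5)/3 - 21*log(r - 3)/16 - log(r + 1)/96 + C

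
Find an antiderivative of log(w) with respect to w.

Use integration by parts with u = log(w), dv = dw.
Then du = 1/w dw and v = w.

w*log(w) - w + C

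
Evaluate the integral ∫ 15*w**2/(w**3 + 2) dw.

5*log(w**3 + 2) + C

Let u = w**3 + 2, so du = (3*w**2) dw.
Rewriting, the integral becomes 5·∫ 1/u du = 5·log(u).
Substituting back, u = w**3 + 2.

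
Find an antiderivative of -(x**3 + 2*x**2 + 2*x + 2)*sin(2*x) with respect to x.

Use integration by parts with u = x**3 + 2*x**2 + 2*x + 2, dv = -sin(2*x) dx, so v = cos(2*x)/2.
Apply parts 3 times (tabular method): alternate signs, differentiate u down to 0, integrate dv up.

x**3*cos(2*x)/2 - 3*x**2*sin(2*x)/4 + x**2*cos(2*x) - x*sin(2*x) + x*cos(2*x)/4 - sin(2*x)/8 + cos(2*x)/2 + C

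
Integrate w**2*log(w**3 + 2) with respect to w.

w**3*log(w**3 + 2)/3 - w**3/3 + 2*log(w**3 + 2)/3 + C

Let u = w**3 + 2, so du = (3*w**2) dw.
The integral becomes (1/3)·∫ log(u) du; integrate by parts with u′=log(u), dv′=du.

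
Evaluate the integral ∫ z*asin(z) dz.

Use integration by parts with u = arcsin(z), dv = z dz.
Then du = 1/sqrt(-z**2 + 1) dz.

z**2*asin(z)/2 + z*sqrt(-z**2 + 1)/4 - asin(z)/4 + C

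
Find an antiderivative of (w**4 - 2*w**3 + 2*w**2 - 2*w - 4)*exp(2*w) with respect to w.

(w**4 - 4*w**3 + 8*w**2 - 10*w + 1)*exp(2*w)/2 + C

Use integration by parts with u = w**4 - 2*w**3 + 2*w**2 - 2*w - 4, dv = exp(2*w) dw, so v = exp(2*w)/2.
Apply parts 4 times (tabular method): alternate signs, differentiate u down to 0, integrate dv up.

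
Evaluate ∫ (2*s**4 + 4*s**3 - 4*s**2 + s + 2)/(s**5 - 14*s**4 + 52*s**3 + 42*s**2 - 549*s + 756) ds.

Factor the denominator: (s - 7)*(s - 4)*(s - 3)**2*(s + 3).
Partial-fraction decomposition: 17/(2520*(s + 3)) + 6719/(288*(s - 3)) + 239/(24*(s - 3)**2) - 710/(21*(s - 4)) + 5987/(480*(s - 7)).
Integrate each term; A/(s−a) gives A·log|s−a|; A/(s−a)² gives −A/(s−a).

5987*log(s - 7)/480 - 710*log(s - 4)/21 + 6719*log(s - 3)/288 + 17*log(s + 3)/2520 - 239/(24*s - 72) + C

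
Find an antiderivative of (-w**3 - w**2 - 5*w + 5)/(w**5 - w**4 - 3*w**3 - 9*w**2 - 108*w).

-5*log(w)/108 - 19*log(w - 4)/140 + 19*log(w + 3)/189 + 11*log(w**2 + 9)/270 - 7*atan(w/3)/135 + C

Factor the denominator: w*(w - 4)*(w + 3)*(w**2 + 9).
Partial-fraction decomposition: (11*w - 21)/(135*(w**2 + 9)) + 19/(189*(w + 3)) - 19/(140*(w - 4)) - 5/(108*w).
Integrate each term; A/(w−a) gives A·log|w−a|; the (Bw+D)/(w²+p²) term gives a log and an atan.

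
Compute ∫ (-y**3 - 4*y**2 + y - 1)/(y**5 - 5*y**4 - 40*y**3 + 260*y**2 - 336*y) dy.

Factor the denominator: y*(y - 6)*(y - 4)*(y - 2)*(y + 7).
Partial-fraction decomposition: 139/(9009*(y + 7)) - 23/(144*(y - 2)) + 125/(176*(y - 4)) - 355/(624*(y - 6)) + 1/(336*y).
Integrate each term: A/(y−a) contributes A·log|y−a|.

log(y)/336 - 355*log(y - 6)/624 + 125*log(y - 4)/176 - 23*log(y - 2)/144 + 139*log(y + 7)/9009 + C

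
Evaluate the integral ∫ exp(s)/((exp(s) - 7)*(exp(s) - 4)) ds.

Let u = e^s, du = e^s ds.
The integral becomes ∫ du/((u-7)(u-4)); decompose into partial fractions.

log(exp(s) - 7)/3 - log(exp(s) - 4)/3 + C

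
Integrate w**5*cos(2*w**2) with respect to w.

w**4*sin(2*w**2)/4 + w**2*cos(2*w**2)/4 - sin(2*w**2)/8 + C

Let u = w², du = 2w dw; rewrite as (1/2)∫ u^2·cos(2u) du.
Now integrate by parts 2 times.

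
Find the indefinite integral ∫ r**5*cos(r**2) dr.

Let u = r², du = 2r dr; rewrite as (1/2)∫ u^2·cos(1u) du.
Now integrate by parts 2 times.

r**4*sin(r**2)/2 + r**2*cos(r**2) - sin(r**2) + C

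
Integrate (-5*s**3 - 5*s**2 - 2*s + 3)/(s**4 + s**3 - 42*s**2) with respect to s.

Factor the denominator: s**2*(s - 6)*(s + 7).
Partial-fraction decomposition: -1487/(637*(s + 7)) - 141/(52*(s - 6)) + 9/(196*s) - 1/(14*s**2).
Integrate each term; A/(s−a) gives A·log|s−a|; A/(s−a)² gives −A/(s−a).

9*log(s)/196 - 141*log(s - 6)/52 - 1487*log(s + 7)/637 + 1/(14*s) + C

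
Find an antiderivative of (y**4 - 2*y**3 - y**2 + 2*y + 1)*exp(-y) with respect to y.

(-y**4 - 2*y**3 - 5*y**2 - 12*y - 13)*exp(-y) + C

Use integration by parts with u = y**4 - 2*y**3 - y**2 + 2*y + 1, dv = exp(-y) dy, so v = -exp(-y).
Apply parts 4 times (tabular method): alternate signs, differentiate u down to 0, integrate dv up.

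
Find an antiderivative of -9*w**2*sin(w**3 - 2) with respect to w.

Let u = w**3 - 2, so du = (3*w**2) dw.
Rewriting, the integral becomes -3·∫ sin(u) du = -3·-cos(u).
Substituting back, u = w**3 - 2.

3*cos(w**3 - 2) + C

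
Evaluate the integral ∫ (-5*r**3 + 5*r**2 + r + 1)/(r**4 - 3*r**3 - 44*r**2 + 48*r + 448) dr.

Factor the denominator: (r - 7)*(r - 4)*(r + 4)**2.
Partial-fraction decomposition: -17009/(7744*(r + 4)) + 397/(88*(r + 4)**2) + 235/(192*(r - 4)) - 1462/(363*(r - 7)).
Integrate each term; A/(r−a) gives A·log|r−a|; A/(r−a)² gives −A/(r−a).

-1462*log(r - 7)/363 + 235*log(r - 4)/192 - 17009*log(r + 4)/7744 - 397/(88*r + 352) + C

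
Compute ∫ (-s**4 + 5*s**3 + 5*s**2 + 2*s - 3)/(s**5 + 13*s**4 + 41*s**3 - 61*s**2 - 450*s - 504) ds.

Factor the denominator: (s - 3)*(s + 2)*(s + 3)*(s + 4)*(s + 7).
Partial-fraction decomposition: -162/(25*(s + 7)) + 169/(14*(s + 4)) - 15/(2*(s + 3)) + 43/(50*(s + 2)) + 17/(350*(s - 3)).
Integrate each term: A/(s−a) contributes A·log|s−a|.

17*log(s - 3)/350 + 43*log(s + 2)/50 - 15*log(s + 3)/2 + 169*log(s + 4)/14 - 162*log(s + 7)/25 + C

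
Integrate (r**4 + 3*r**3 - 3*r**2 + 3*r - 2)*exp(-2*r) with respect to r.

Use integration by parts with u = r**4 + 3*r**3 - 3*r**2 + 3*r - 2, dv = exp(-2*r) dr, so v = -exp(-2*r)/2.
Apply parts 4 times (tabular method): alternate signs, differentiate u down to 0, integrate dv up.

(-4*r**4 - 20*r**3 - 18*r**2 - 30*r - 7)*exp(-2*r)/8 + C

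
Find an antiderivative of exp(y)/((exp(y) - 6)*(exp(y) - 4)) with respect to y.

log(exp(y) - 6)/2 - log(exp(y) - 4)/2 + C

Let u = e^y, du = e^y dy.
The integral becomes ∫ du/((u-6)(u-4)); decompose into partial fractions.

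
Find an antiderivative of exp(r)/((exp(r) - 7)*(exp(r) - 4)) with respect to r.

Let u = e^r, du = e^r dr.
The integral becomes ∫ du/((u-4)(u-7)); decompose into partial fractions.

log(exp(r) - 7)/3 - log(exp(r) - 4)/3 + C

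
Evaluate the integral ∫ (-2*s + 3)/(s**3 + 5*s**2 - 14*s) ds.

Factor the denominator: s*(s - 2)*(s + 7).
Partial-fraction decomposition: 17/(63*(s + 7)) - 1/(18*(s - 2)) - 3/(14*s).
Integrate each term: A/(s−a) contributes A·log|s−a|.

-3*log(s)/14 - log(s - 2)/18 + 17*log(s + 7)/63 + C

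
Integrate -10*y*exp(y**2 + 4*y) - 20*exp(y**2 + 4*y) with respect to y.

-5*exp(y**2 + 4*y) + C

Let u = y**2 + 4*y, so du = (2*y + 4) dy.
Rewriting, the integral becomes -5·∫ e^u du = -5·e^u.
Substituting back, u = y**2 + 4*y.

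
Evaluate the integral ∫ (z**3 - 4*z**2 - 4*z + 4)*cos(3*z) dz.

z**3*sin(3*z)/3 - 4*z**2*sin(3*z)/3 + z**2*cos(3*z)/3 - 14*z*sin(3*z)/9 - 8*z*cos(3*z)/9 + 44*sin(3*z)/27 - 14*cos(3*z)/27 + C

Use integration by parts with u = z**3 - 4*z**2 - 4*z + 4, dv = cos(3*z) dz, so v = sin(3*z)/3.
Apply parts 3 times (tabular method): alternate signs, differentiate u down to 0, integrate dv up.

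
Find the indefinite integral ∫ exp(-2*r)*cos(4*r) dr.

exp(-2*r)*sin(4*r)/5 - exp(-2*r)*cos(4*r)/10 + C

Let I denote the integral. Integrate by parts with u = cos(4*r), dv = exp(-2*r) dr, so v = -exp(-2*r)/2: I = -exp(-2*r)*cos(4*r)/2 − 2·∫ exp(-2*r)*sin(4*r) dr.
Apply parts again with u = sin(4*r), dv = exp(-2*r) dr: ∫ exp(-2*r)*sin(4*r) dr = -exp(-2*r)*sin(4*r)/2 + 2·I. Substituting back brings back I: I = exp(-2*r)*sin(4*r) - exp(-2*r)*cos(4*r)/2 − 4·I.
Solving for I: (1 + 4)·I equals the remaining terms, so I = (1/5)·(exp(-2*r)*sin(4*r) - exp(-2*r)*cos(4*r)/2).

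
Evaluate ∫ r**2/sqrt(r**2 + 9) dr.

r*sqrt(r**2 + 9)/2 - 9*log(r + sqrt(r**2 + 9))/2 + C

Substitute r = 3·tan(θ), so dr = 3·sec(θ)^2 dθ and the radical becomes sqrt(r**2 + 9) = 3·sec(θ) by the Pythagorean identity.
Integrate the resulting trig expression in θ, then back-substitute tan(θ) = r/3, sec(θ) = sqrt(r**2 + 9)/3 (absorbing any constant into C).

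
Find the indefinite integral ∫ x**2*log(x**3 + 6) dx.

x**3*log(x**3 + 6)/3 - x**3/3 + 2*log(x**3 + 6) + C

Let u = x**3 + 6, so du = (3*x**2) dx.
The integral becomes (1/3)·∫ log(u) du; integrate by parts with u′=log(u), dv′=du.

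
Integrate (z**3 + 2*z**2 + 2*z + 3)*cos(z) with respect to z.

Use integration by parts with u = z**3 + 2*z**2 + 2*z + 3, dv = cos(z) dz, so v = sin(z).
Apply parts 3 times (tabular method): alternate signs, differentiate u down to 0, integrate dv up.

z**3*sin(z) + 2*z**2*sin(z) + 3*z**2*cos(z) - 4*z*sin(z) + 4*z*cos(z) - sin(z) - 4*cos(z) + C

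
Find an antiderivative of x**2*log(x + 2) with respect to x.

x**3*log(x + 2)/3 - x**3/9 + x**2/3 - 4*x/3 + 8*log(x + 2)/3 + C

Use integration by parts with u = log(x + 2), dv = x**2 dx.
Then du = 1/(x + 2) dx and v = x**3/3.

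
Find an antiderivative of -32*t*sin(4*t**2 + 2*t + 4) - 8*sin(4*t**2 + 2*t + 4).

Let u = 4*t**2 + 2*t + 4, so du = (8*t + 2) dt.
Rewriting, the integral becomes -4·∫ sin(u) du = -4·-cos(u).
Substituting back, u = 4*t**2 + 2*t + 4.

4*cos(4*t**2 + 2*t + 4) + C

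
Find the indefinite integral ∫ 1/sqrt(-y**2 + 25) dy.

Substitute y = 5·sin(θ), so dy = 5·cos(θ) dθ and the radical becomes sqrt(-y**2 + 25) = 5·cos(θ) by the Pythagorean identity.
Integrate the resulting trig expression in θ, then back-substitute θ = asin(y/5), sin(θ) = y/5, cos(θ) = sqrt(-y**2 + 25)/5 (absorbing any constant into C).

asin(y/5) + C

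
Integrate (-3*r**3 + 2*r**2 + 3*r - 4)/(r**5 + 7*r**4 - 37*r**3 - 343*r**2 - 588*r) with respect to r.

Factor the denominator: r*(r - 7)*(r + 3)*(r + 4)*(r + 7).
Partial-fraction decomposition: 551/(588*(r + 7)) - 52/(33*(r + 4)) + 43/(60*(r + 3)) - 457/(5390*(r - 7)) + 1/(147*r).
Integrate each term: A/(r−a) contributes A·log|r−a|.

log(r)/147 - 457*log(r - 7)/5390 + 43*log(r + 3)/60 - 52*log(r + 4)/33 + 551*log(r + 7)/588 + C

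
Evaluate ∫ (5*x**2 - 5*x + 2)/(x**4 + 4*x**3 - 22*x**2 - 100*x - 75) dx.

17*log(x - 5)/80 - log(x + 1)/4 + 31*log(x + 3)/16 - 19*log(x + 5)/10 + C

Factor the denominator: (x - 5)*(x + 1)*(x + 3)*(x + 5).
Partial-fraction decomposition: -19/(10*(x + 5)) + 31/(16*(x + 3)) - 1/(4*(x + 1)) + 17/(80*(x - 5)).
Integrate each term: A/(x−a) contributes A·log|x−a|.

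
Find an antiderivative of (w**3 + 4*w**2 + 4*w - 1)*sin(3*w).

-w**3*cos(3*w)/3 + w**2*sin(3*w)/3 - 4*w**2*cos(3*w)/3 + 8*w*sin(3*w)/9 - 10*w*cos(3*w)/9 + 10*sin(3*w)/27 + 17*cos(3*w)/27 + C

Use integration by parts with u = w**3 + 4*w**2 + 4*w - 1, dv = sin(3*w) dw, so v = -cos(3*w)/3.
Apply parts 3 times (tabular method): alternate signs, differentiate u down to 0, integrate dv up.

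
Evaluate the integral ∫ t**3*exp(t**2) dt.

Let u = t², du = 2t dt; rewrite as (1/2)∫ u^1·exp(1u) du.
Now integrate by parts 1 time.

(t**2 - 1)*exp(t**2)/2 + C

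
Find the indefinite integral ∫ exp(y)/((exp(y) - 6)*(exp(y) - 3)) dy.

Let u = e^y, du = e^y dy.
The integral becomes ∫ du/((u-3)(u-6)); decompose into partial fractions.

log(exp(y) - 6)/3 - log(exp(y) - 3)/3 + C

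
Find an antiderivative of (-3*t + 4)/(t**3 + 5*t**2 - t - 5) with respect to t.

log(t - 1)/12 - 7*log(t + 1)/8 + 19*log(t + 5)/24 + C

Factor the denominator: (t - 1)*(t + 1)*(t + 5).
Partial-fraction decomposition: 19/(24*(t + 5)) - 7/(8*(t + 1)) + 1/(12*(t - 1)).
Integrate each term: A/(t−a) contributes A·log|t−a|.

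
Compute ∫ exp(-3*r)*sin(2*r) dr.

-3*exp(-3*r)*sin(2*r)/13 - 2*exp(-3*r)*cos(2*r)/13 + C

Let I denote the integral. Integrate by parts with u = sin(2*r), dv = exp(-3*r) dr, so v = -exp(-3*r)/3: I = -exp(-3*r)*sin(2*r)/3 + (2/3)·∫ exp(-3*r)*cos(2*r) dr.
Apply parts again with u = cos(2*r), dv = exp(-3*r) dr: ∫ exp(-3*r)*cos(2*r) dr = -exp(-3*r)*cos(2*r)/3 − (2/3)·I. Substituting back brings back I: I = -exp(-3*r)*sin(2*r)/3 - 2*exp(-3*r)*cos(2*r)/9 − (4/9)·I.
Solving for I: (1 + 4/9)·I equals the remaining terms, so I = (9/13)·(-exp(-3*r)*sin(2*r)/3 - 2*exp(-3*r)*cos(2*r)/9).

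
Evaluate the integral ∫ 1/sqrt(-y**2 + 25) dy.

Substitute y = 5·sin(θ), so dy = 5·cos(θ) dθ and the radical becomes sqrt(-y**2 + 25) = 5·cos(θ) by the Pythagorean identity.
Integrate the resulting trig expression in θ, then back-substitute θ = asin(y/5), sin(θ) = y/5, cos(θ) = sqrt(-y**2 + 25)/5 (absorbing any constant into C).

asin(y/5) + C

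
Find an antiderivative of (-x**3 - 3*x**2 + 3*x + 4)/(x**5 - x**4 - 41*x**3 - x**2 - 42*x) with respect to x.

-2*log(x)/21 - 93*log(x - 7)/910 + 47*log(x + 6)/1443 + 61*log(x**2 + 1)/740 - 33*atan(x)/370 + C

Factor the denominator: x*(x - 7)*(x + 6)*(x**2 + 1).
Partial-fraction decomposition: (61*x - 33)/(370*(x**2 + 1)) + 47/(1443*(x + 6)) - 93/(910*(x - 7)) - 2/(21*x).
Integrate each term; A/(x−a) gives A·log|x−a|; the (Bx+D)/(x²+p²) term gives a log and an atan.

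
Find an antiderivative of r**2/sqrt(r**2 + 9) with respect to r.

r*sqrt(r**2 + 9)/2 - 9*log(r + sqrt(r**2 + 9))/2 + C

Substitute r = 3·tan(θ), so dr = 3·sec(θ)^2 dθ and the radical becomes sqrt(r**2 + 9) = 3·sec(θ) by the Pythagorean identity.
Integrate the resulting trig expression in θ, then back-substitute tan(θ) = r/3, sec(θ) = sqrt(r**2 + 9)/3 (absorbing any constant into C).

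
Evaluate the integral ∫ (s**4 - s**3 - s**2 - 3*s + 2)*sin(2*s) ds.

-s**4*cos(2*s)/2 + s**3*sin(2*s) + s**3*cos(2*s)/2 - 3*s**2*sin(2*s)/4 + 2*s**2*cos(2*s) - 2*s*sin(2*s) + 3*s*cos(2*s)/4 - 3*sin(2*s)/8 - 2*cos(2*s) + C

Use integration by parts with u = s**4 - s**3 - s**2 - 3*s + 2, dv = sin(2*s) ds, so v = -cos(2*s)/2.
Apply parts 4 times (tabular method): alternate signs, differentiate u down to 0, integrate dv up.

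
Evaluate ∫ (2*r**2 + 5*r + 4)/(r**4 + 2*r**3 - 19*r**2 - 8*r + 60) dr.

37*log(r - 3)/40 - 11*log(r - 2)/14 + log(r + 2)/30 - 29*log(r + 5)/168 + C

Factor the denominator: (r - 3)*(r - 2)*(r + 2)*(r + 5).
Partial-fraction decomposition: -29/(168*(r + 5)) + 1/(30*(r + 2)) - 11/(14*(r - 2)) + 37/(40*(r - 3)).
Integrate each term: A/(r−a) contributes A·log|r−a|.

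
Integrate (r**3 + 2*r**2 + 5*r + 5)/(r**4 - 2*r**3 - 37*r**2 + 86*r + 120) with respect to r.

Factor the denominator: (r - 5)*(r - 4)*(r + 1)*(r + 6).
Partial-fraction decomposition: 169/(550*(r + 6)) + 1/(150*(r + 1)) - 121/(50*(r - 4)) + 205/(66*(r - 5)).
Integrate each term: A/(r−a) contributes A·log|r−a|.

205*log(r - 5)/66 - 121*log(r - 4)/50 + log(r + 1)/150 + 169*log(r + 6)/550 + C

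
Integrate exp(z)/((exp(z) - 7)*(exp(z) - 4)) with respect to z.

log(exp(z) - 7)/3 - log(exp(z) - 4)/3 + C

Let u = e^z, du = e^z dz.
The integral becomes ∫ du/((u-4)(u-7)); decompose into partial fractions.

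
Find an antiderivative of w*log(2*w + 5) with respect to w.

w**2*log(2*w + 5)/2 - w**2/4 + 5*w/4 - 25*log(2*w + 5)/8 + C

Use integration by parts with u = log(2*w + 5), dv = w dw.
Then du = 2/(2*w + 5) dw and v = w**2/2.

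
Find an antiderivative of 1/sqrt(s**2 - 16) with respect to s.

Substitute s = 4·sec(θ), so ds = 4·sec(θ)*tan(θ) dθ and the radical becomes sqrt(s**2 - 16) = 4·tan(θ) by the Pythagorean identity.
Integrate the resulting trig expression in θ, then back-substitute sec(θ) = s/4, tan(θ) = sqrt(s**2 - 16)/4 (absorbing any constant into C).

log(s + sqrt(s**2 - 16)) + C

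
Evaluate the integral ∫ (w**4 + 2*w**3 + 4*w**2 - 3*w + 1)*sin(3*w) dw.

Use integration by parts with u = w**4 + 2*w**3 + 4*w**2 - 3*w + 1, dv = sin(3*w) dw, so v = -cos(3*w)/3.
Apply parts 4 times (tabular method): alternate signs, differentiate u down to 0, integrate dv up.

-w**4*cos(3*w)/3 + 4*w**3*sin(3*w)/9 - 2*w**3*cos(3*w)/3 + 2*w**2*sin(3*w)/3 - 8*w**2*cos(3*w)/9 + 16*w*sin(3*w)/27 + 13*w*cos(3*w)/9 - 13*sin(3*w)/27 - 11*cos(3*w)/81 + C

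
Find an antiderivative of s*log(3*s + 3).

s**2*log(3*s + 3)/2 - s**2/4 + s/2 - log(s + 1)/2 + C

Use integration by parts with u = log(3*s + 3), dv = s ds.
Then du = 3/(3*s + 3) ds and v = s**2/2.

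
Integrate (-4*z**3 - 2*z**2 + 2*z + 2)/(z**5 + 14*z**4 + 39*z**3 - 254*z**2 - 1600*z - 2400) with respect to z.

-269*log(z - 5)/4455 + 4291*log(z + 4)/162 - 221*log(z + 5)/5 + 391*log(z + 6)/22 + 109/(9*z + 36) + C

Factor the denominator: (z - 5)*(z + 4)**2*(z + 5)*(z + 6).
Partial-fraction decomposition: 391/(22*(z + 6)) - 221/(5*(z + 5)) + 4291/(162*(z + 4)) - 109/(9*(z + 4)**2) - 269/(4455*(z - 5)).
Integrate each term; A/(z−a) gives A·log|z−a|; A/(z−a)² gives −A/(z−a).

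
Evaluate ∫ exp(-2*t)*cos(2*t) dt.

exp(-2*t)*sin(2*t)/4 - exp(-2*t)*cos(2*t)/4 + C

Let I denote the integral. Integrate by parts with u = cos(2*t), dv = exp(-2*t) dt, so v = -exp(-2*t)/2: I = -exp(-2*t)*cos(2*t)/2 − ∫ exp(-2*t)*sin(2*t) dt.
Apply parts again with u = sin(2*t), dv = exp(-2*t) dt: ∫ exp(-2*t)*sin(2*t) dt = -exp(-2*t)*sin(2*t)/2 + I. Substituting back brings back I: I = exp(-2*t)*sin(2*t)/2 - exp(-2*t)*cos(2*t)/2 − I.
Solving for I: (1 + 1)·I equals the remaining terms, so I = (1/2)·(exp(-2*t)*sin(2*t)/2 - exp(-2*t)*cos(2*t)/2).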